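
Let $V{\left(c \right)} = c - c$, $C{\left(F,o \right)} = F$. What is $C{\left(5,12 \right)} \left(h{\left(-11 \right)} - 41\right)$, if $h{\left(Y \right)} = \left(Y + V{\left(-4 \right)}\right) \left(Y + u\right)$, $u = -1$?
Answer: $455$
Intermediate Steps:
$V{\left(c \right)} = 0$
$h{\left(Y \right)} = Y \left(-1 + Y\right)$ ($h{\left(Y \right)} = \left(Y + 0\right) \left(Y - 1\right) = Y \left(-1 + Y\right)$)
$C{\left(5,12 \right)} \left(h{\left(-11 \right)} - 41\right) = 5 \left(- 11 \left(-1 - 11\right) - 41\right) = 5 \left(\left(-11\right) \left(-12\right) - 41\right) = 5 \left(132 - 41\right) = 5 \cdot 91 = 455$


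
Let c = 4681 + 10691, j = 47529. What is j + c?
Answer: 62901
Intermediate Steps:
c = 15372
j + c = 47529 + 15372 = 62901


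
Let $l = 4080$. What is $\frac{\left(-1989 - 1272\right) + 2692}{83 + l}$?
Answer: $- \frac{569}{4163} \approx -0.13668$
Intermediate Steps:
$\frac{\left(-1989 - 1272\right) + 2692}{83 + l} = \frac{\left(-1989 - 1272\right) + 2692}{83 + 4080} = \frac{-3261 + 2692}{4163} = \left(-569\right) \frac{1}{4163} = - \frac{569}{4163}$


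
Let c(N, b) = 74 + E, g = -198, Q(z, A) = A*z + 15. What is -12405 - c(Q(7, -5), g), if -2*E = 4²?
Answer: -12471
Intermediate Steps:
Q(z, A) = 15 + A*z
E = -8 (E = -½*4² = -½*16 = -8)
c(N, b) = 66 (c(N, b) = 74 - 8 = 66)
-12405 - c(Q(7, -5), g) = -12405 - 1*66 = -12405 - 66 = -12471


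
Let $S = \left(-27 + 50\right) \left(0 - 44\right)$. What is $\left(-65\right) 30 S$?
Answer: $1973400$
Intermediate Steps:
$S = -1012$ ($S = 23 \left(-44\right) = -1012$)
$\left(-65\right) 30 S = \left(-65\right) 30 \left(-1012\right) = \left(-1950\right) \left(-1012\right) = 1973400$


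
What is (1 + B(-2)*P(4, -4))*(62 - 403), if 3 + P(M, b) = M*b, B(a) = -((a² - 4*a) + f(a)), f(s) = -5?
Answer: -45694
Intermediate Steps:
B(a) = 5 - a² + 4*a (B(a) = -((a² - 4*a) - 5) = -(-5 + a² - 4*a) = 5 - a² + 4*a)
P(M, b) = -3 + M*b
(1 + B(-2)*P(4, -4))*(62 - 403) = (1 + (5 - 1*(-2)² + 4*(-2))*(-3 + 4*(-4)))*(62 - 403) = (1 + (5 - 1*4 - 8)*(-3 - 16))*(-341) = (1 + (5 - 4 - 8)*(-19))*(-341) = (1 - 7*(-19))*(-341) = (1 + 133)*(-341) = 134*(-341) = -45694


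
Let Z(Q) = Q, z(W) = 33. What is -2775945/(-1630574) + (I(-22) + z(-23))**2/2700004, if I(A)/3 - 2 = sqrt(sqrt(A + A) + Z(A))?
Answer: 2775945/1630574 + 9*(13 + sqrt(2)*sqrt(-11 + I*sqrt(11)))**2/2700004 ≈ 1.703 + 0.00043311*I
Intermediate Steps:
I(A) = 6 + 3*sqrt(A + sqrt(2)*sqrt(A)) (I(A) = 6 + 3*sqrt(sqrt(A + A) + A) = 6 + 3*sqrt(sqrt(2*A) + A) = 6 + 3*sqrt(sqrt(2)*sqrt(A) + A) = 6 + 3*sqrt(A + sqrt(2)*sqrt(A)))
-2775945/(-1630574) + (I(-22) + z(-23))**2/2700004 = -2775945/(-1630574) + ((6 + 3*sqrt(-22 + sqrt(2)*sqrt(-22))) + 33)**2/2700004 = -2775945*(-1/1630574) + ((6 + 3*sqrt(-22 + sqrt(2)*(I*sqrt(22)))) + 33)**2*(1/2700004) = 2775945/1630574 + ((6 + 3*sqrt(-22 + 2*I*sqrt(11))) + 33)**2*(1/2700004) = 2775945/1630574 + (39 + 3*sqrt(-22 + 2*I*sqrt(11)))**2*(1/2700004) = 2775945/1630574 + (39 + 3*sqrt(-22 + 2*I*sqrt(11)))**2/2700004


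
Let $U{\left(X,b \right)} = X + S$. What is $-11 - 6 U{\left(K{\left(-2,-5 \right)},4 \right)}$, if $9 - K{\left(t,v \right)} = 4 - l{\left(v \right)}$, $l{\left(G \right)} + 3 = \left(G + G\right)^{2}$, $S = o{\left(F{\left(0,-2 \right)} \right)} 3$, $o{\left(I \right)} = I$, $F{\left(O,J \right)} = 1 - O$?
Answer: $-641$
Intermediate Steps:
$S = 3$ ($S = \left(1 - 0\right) 3 = \left(1 + 0\right) 3 = 1 \cdot 3 = 3$)
$l{\left(G \right)} = -3 + 4 G^{2}$ ($l{\left(G \right)} = -3 + \left(G + G\right)^{2} = -3 + \left(2 G\right)^{2} = -3 + 4 G^{2}$)
$K{\left(t,v \right)} = 2 + 4 v^{2}$ ($K{\left(t,v \right)} = 9 - \left(4 - \left(-3 + 4 v^{2}\right)\right) = 9 - \left(7 - 4 v^{2}\right) = 9 + \left(-7 + 4 v^{2}\right) = 2 + 4 v^{2}$)
$U{\left(X,b \right)} = 3 + X$ ($U{\left(X,b \right)} = X + 3 = 3 + X$)
$-11 - 6 U{\left(K{\left(-2,-5 \right)},4 \right)} = -11 - 6 \left(3 + \left(2 + 4 \left(-5\right)^{2}\right)\right) = -11 - 6 \left(3 + \left(2 + 4 \cdot 25\right)\right) = -11 - 6 \left(3 + \left(2 + 100\right)\right) = -11 - 6 \left(3 + 102\right) = -11 - 630 = -641$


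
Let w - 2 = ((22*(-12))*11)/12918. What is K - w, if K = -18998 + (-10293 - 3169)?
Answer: -69890202/2153 ≈ -32462.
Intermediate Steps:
K = -32460 (K = -18998 - 13462 = -32460)
w = 3822/2153 (w = 2 + ((22*(-12))*11)/12918 = 2 - 264*11*(1/12918) = 2 - 2904*1/12918 = 2 - 484/2153 = 3822/2153 ≈ 1.7752)
K - w = -32460 - 1*3822/2153 = -32460 - 3822/2153 = -69890202/2153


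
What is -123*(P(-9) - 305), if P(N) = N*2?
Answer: 39729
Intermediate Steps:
P(N) = 2*N
-123*(P(-9) - 305) = -123*(2*(-9) - 305) = -123*(-18 - 305) = -123*(-323) = 39729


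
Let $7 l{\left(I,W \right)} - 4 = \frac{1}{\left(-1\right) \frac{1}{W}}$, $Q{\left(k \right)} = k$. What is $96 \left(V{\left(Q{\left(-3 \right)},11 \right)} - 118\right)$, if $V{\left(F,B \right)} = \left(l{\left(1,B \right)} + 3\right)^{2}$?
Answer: $-10944$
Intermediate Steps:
$l{\left(I,W \right)} = \frac{4}{7} - \frac{W}{7}$ ($l{\left(I,W \right)} = \frac{4}{7} + \frac{1}{7 \left(- \frac{1}{W}\right)} = \frac{4}{7} + \frac{\left(-1\right) W}{7} = \frac{4}{7} - \frac{W}{7}$)
$V{\left(F,B \right)} = \left(\frac{25}{7} - \frac{B}{7}\right)^{2}$ ($V{\left(F,B \right)} = \left(\left(\frac{4}{7} - \frac{B}{7}\right) + 3\right)^{2} = \left(\frac{25}{7} - \frac{B}{7}\right)^{2}$)
$96 \left(V{\left(Q{\left(-3 \right)},11 \right)} - 118\right) = 96 \left(\frac{\left(-25 + 11\right)^{2}}{49} - 118\right) = 96 \left(\frac{\left(-14\right)^{2}}{49} - 118\right) = 96 \left(\frac{1}{49} \cdot 196 - 118\right) = 96 \left(4 - 118\right) = 96 \left(-114\right) = -10944$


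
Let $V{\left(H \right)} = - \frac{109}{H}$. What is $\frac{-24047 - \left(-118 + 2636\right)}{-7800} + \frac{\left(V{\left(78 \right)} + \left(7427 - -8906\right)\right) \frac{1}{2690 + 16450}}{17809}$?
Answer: $\frac{45275932267}{13293706140} \approx 3.4058$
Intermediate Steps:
$\frac{-24047 - \left(-118 + 2636\right)}{-7800} + \frac{\left(V{\left(78 \right)} + \left(7427 - -8906\right)\right) \frac{1}{2690 + 16450}}{17809} = \frac{-24047 - \left(-118 + 2636\right)}{-7800} + \frac{\left(- \frac{109}{78} + \left(7427 - -8906\right)\right) \frac{1}{2690 + 16450}}{17809} = \left(-24047 - 2518\right) \left(- \frac{1}{7800}\right) + \frac{\left(-109\right) \frac{1}{78} + \left(7427 + 8906\right)}{19140} \cdot \frac{1}{17809} = \left(-24047 - 2518\right) \left(- \frac{1}{7800}\right) + \left(- \frac{109}{78} + 16333\right) \frac{1}{19140} \cdot \frac{1}{17809} = \left(-26565\right) \left(- \frac{1}{7800}\right) + \frac{1273865}{78} \cdot \frac{1}{19140} \cdot \frac{1}{17809} = \frac{1771}{520} + \frac{254773}{298584} \cdot \frac{1}{17809} = \frac{1771}{520} + \frac{254773}{5317482456} = \frac{45275932267}{13293706140}$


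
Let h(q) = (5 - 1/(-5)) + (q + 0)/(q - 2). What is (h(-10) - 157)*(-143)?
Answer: 647647/30 ≈ 21588.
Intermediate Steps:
h(q) = 26/5 + q/(-2 + q) (h(q) = (5 - 1*(-⅕)) + q/(-2 + q) = (5 + ⅕) + q/(-2 + q) = 26/5 + q/(-2 + q))
(h(-10) - 157)*(-143) = ((-52 + 31*(-10))/(5*(-2 - 10)) - 157)*(-143) = ((⅕)*(-52 - 310)/(-12) - 157)*(-143) = ((⅕)*(-1/12)*(-362) - 157)*(-143) = (181/30 - 157)*(-143) = -4529/30*(-143) = 647647/30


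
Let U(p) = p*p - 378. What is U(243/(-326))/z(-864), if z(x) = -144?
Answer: 4457031/1700416 ≈ 2.6211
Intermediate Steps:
U(p) = -378 + p² (U(p) = p² - 378 = -378 + p²)
U(243/(-326))/z(-864) = (-378 + (243/(-326))²)/(-144) = (-378 + (243*(-1/326))²)*(-1/144) = (-378 + (-243/326)²)*(-1/144) = (-378 + 59049/106276)*(-1/144) = -40113279/106276*(-1/144) = 4457031/1700416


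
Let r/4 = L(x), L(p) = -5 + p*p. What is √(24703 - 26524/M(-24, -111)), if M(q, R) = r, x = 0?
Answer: √650730/5 ≈ 161.34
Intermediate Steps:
L(p) = -5 + p²
r = -20 (r = 4*(-5 + 0²) = 4*(-5 + 0) = 4*(-5) = -20)
M(q, R) = -20
√(24703 - 26524/M(-24, -111)) = √(24703 - 26524/(-20)) = √(24703 - 26524*(-1/20)) = √(24703 + 6631/5) = √(130146/5) = √650730/5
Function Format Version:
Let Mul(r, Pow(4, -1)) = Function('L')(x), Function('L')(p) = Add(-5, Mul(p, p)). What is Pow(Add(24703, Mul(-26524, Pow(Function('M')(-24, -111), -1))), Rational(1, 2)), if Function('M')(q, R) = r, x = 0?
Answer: Mul(Rational(1, 5), Pow(650730, Rational(1, 2))) ≈ 161.34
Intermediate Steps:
Function('L')(p) = Add(-5, Pow(p, 2))
r = -20 (r = Mul(4, Add(-5, Pow(0, 2))) = Mul(4, Add(-5, 0)) = Mul(4, -5) = -20)
Function('M')(q, R) = -20
Pow(Add(24703, Mul(-26524, Pow(Function('M')(-24, -111), -1))), Rational(1, 2)) = Pow(Add(24703, Mul(-26524, Pow(-20, -1))), Rational(1, 2)) = Pow(Add(24703, Mul(-26524, Rational(-1, 20))), Rational(1, 2)) = Pow(Add(24703, Rational(6631, 5)), Rational(1, 2)) = Pow(Rational(130146, 5), Rational(1, 2)) = Mul(Rational(1, 5), Pow(650730, Rational(1, 2)))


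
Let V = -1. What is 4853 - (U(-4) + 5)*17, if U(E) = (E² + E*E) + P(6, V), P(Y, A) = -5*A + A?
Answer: 4156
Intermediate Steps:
P(Y, A) = -4*A
U(E) = 4 + 2*E² (U(E) = (E² + E*E) - 4*(-1) = (E² + E²) + 4 = 2*E² + 4 = 4 + 2*E²)
4853 - (U(-4) + 5)*17 = 4853 - ((4 + 2*(-4)²) + 5)*17 = 4853 - ((4 + 2*16) + 5)*17 = 4853 - ((4 + 32) + 5)*17 = 4853 - (36 + 5)*17 = 4853 - 41*17 = 4853 - 1*697 = 4853 - 697 = 4156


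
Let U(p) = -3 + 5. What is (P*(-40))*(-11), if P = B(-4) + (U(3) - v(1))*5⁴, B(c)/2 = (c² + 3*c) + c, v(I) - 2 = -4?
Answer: 1100000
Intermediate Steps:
U(p) = 2
v(I) = -2 (v(I) = 2 - 4 = -2)
B(c) = 2*c² + 8*c (B(c) = 2*((c² + 3*c) + c) = 2*(c² + 4*c) = 2*c² + 8*c)
P = 2500 (P = 2*(-4)*(4 - 4) + (2 - 1*(-2))*5⁴ = 2*(-4)*0 + (2 + 2)*625 = 0 + 4*625 = 0 + 2500 = 2500)
(P*(-40))*(-11) = (2500*(-40))*(-11) = -100000*(-11) = 1100000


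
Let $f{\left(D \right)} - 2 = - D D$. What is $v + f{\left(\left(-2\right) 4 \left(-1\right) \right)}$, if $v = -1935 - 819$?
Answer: $-2816$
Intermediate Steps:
$v = -2754$
$f{\left(D \right)} = 2 - D^{2}$ ($f{\left(D \right)} = 2 + - D D = 2 - D^{2}$)
$v + f{\left(\left(-2\right) 4 \left(-1\right) \right)} = -2754 + \left(2 - \left(\left(-2\right) 4 \left(-1\right)\right)^{2}\right) = -2754 + \left(2 - \left(\left(-8\right) \left(-1\right)\right)^{2}\right) = -2754 + \left(2 - 8^{2}\right) = -2754 + \left(2 - 64\right) = -2754 - 62 = -2816$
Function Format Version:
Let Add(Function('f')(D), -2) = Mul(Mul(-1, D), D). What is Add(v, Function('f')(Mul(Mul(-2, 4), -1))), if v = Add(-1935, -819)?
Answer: -2816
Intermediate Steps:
v = -2754
Function('f')(D) = Add(2, Mul(-1, Pow(D, 2))) (Function('f')(D) = Add(2, Mul(Mul(-1, D), D)) = Add(2, Mul(-1, Pow(D, 2))))
Add(v, Function('f')(Mul(Mul(-2, 4), -1))) = Add(-2754, Add(2, Mul(-1, Pow(Mul(Mul(-2, 4), -1), 2)))) = Add(-2754, Add(2, Mul(-1, Pow(Mul(-8, -1), 2)))) = Add(-2754, Add(2, Mul(-1, Pow(8, 2)))) = Add(-2754, Add(2, Mul(-1, 64))) = Add(-2754, Add(2, -64)) = Add(-2754, -62) = -2816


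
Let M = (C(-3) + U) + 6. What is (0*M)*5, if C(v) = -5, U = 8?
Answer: 0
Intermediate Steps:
M = 9 (M = (-5 + 8) + 6 = 3 + 6 = 9)
(0*M)*5 = (0*9)*5 = 0*5 = 0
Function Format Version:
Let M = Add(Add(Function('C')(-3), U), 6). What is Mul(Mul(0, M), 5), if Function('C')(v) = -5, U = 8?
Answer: 0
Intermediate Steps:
M = 9 (M = Add(Add(-5, 8), 6) = Add(3, 6) = 9)
Mul(Mul(0, M), 5) = Mul(Mul(0, 9), 5) = Mul(0, 5) = 0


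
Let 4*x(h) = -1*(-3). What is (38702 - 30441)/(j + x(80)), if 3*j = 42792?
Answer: 33044/57059 ≈ 0.57912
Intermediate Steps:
j = 14264 (j = (⅓)*42792 = 14264)
x(h) = ¾ (x(h) = (-1*(-3))/4 = (¼)*3 = ¾)
(38702 - 30441)/(j + x(80)) = (38702 - 30441)/(14264 + ¾) = 8261/(57059/4) = 8261*(4/57059) = 33044/57059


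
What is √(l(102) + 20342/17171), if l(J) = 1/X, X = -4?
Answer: 3*√2499607/4906 ≈ 0.96678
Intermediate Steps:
l(J) = -¼ (l(J) = 1/(-4) = -¼)
√(l(102) + 20342/17171) = √(-¼ + 20342/17171) = √(-¼ + 20342*(1/17171)) = √(-¼ + 2906/2453) = √(9171/9812) = 3*√2499607/4906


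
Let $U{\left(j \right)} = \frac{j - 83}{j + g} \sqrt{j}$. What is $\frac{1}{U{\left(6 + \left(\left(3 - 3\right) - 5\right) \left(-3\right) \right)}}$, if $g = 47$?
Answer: $- \frac{34 \sqrt{21}}{651} \approx -0.23934$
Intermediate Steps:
$U{\left(j \right)} = \frac{\sqrt{j} \left(-83 + j\right)}{47 + j}$ ($U{\left(j \right)} = \frac{j - 83}{j + 47} \sqrt{j} = \frac{-83 + j}{47 + j} \sqrt{j} = \frac{\sqrt{j} \left(-83 + j\right)}{47 + j}$)
$\frac{1}{U{\left(6 + \left(\left(3 - 3\right) - 5\right) \left(-3\right) \right)}} = \frac{1}{\sqrt{6 + \left(\left(3 - 3\right) - 5\right) \left(-3\right)} \frac{1}{47 + \left(6 + \left(\left(3 - 3\right) - 5\right) \left(-3\right)\right)} \left(-83 + \left(6 + \left(\left(3 - 3\right) - 5\right) \left(-3\right)\right)\right)} = \frac{1}{\sqrt{6 + \left(0 - 5\right) \left(-3\right)} \frac{1}{47 + \left(6 + \left(0 - 5\right) \left(-3\right)\right)} \left(-83 + \left(6 + \left(0 - 5\right) \left(-3\right)\right)\right)} = \frac{1}{\sqrt{6 - -15} \frac{1}{47 + \left(6 - -15\right)} \left(-83 + \left(6 - -15\right)\right)} = \frac{1}{\sqrt{6 + 15} \frac{1}{47 + \left(6 + 15\right)} \left(-83 + \left(6 + 15\right)\right)} = \frac{1}{\sqrt{21} \frac{1}{47 + 21} \left(-83 + 21\right)} = \frac{1}{\sqrt{21} \cdot \frac{1}{68} \left(-62\right)} = \frac{1}{\left(- \frac{31}{34}\right) \sqrt{21}} = - \frac{34 \sqrt{21}}{651}$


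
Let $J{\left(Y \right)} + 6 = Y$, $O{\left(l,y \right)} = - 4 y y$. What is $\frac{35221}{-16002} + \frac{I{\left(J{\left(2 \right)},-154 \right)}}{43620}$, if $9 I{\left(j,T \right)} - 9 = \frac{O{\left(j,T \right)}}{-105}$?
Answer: $- \frac{11510382407}{5235054300} \approx -2.1987$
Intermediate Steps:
$O{\left(l,y \right)} = - 4 y^{2}$
$J{\left(Y \right)} = -6 + Y$
$I{\left(j,T \right)} = 1 + \frac{4 T^{2}}{945}$ ($I{\left(j,T \right)} = 1 + \frac{- 4 T^{2} \frac{1}{-105}}{9} = 1 + \frac{- 4 T^{2} \left(- \frac{1}{105}\right)}{9} = 1 + \frac{\frac{4}{105} T^{2}}{9} = 1 + \frac{4 T^{2}}{945}$)
$\frac{35221}{-16002} + \frac{I{\left(J{\left(2 \right)},-154 \right)}}{43620} = \frac{35221}{-16002} + \frac{1 + \frac{4 \left(-154\right)^{2}}{945}}{43620} = 35221 \left(- \frac{1}{16002}\right) + \left(1 + \frac{4}{945} \cdot 23716\right) \frac{1}{43620} = - \frac{35221}{16002} + \left(1 + \frac{13552}{135}\right) \frac{1}{43620} = - \frac{35221}{16002} + \frac{13687}{135} \cdot \frac{1}{43620} = - \frac{35221}{16002} + \frac{13687}{5888700} = - \frac{11510382407}{5235054300}$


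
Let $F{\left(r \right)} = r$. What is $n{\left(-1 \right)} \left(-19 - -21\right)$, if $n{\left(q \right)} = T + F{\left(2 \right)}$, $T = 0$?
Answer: $4$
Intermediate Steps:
$n{\left(q \right)} = 2$ ($n{\left(q \right)} = 0 + 2 = 2$)
$n{\left(-1 \right)} \left(-19 - -21\right) = 2 \left(-19 - -21\right) = 2 \left(-19 + \left(-1 + 22\right)\right) = 2 \left(-19 + 21\right) = 2 \cdot 2 = 4$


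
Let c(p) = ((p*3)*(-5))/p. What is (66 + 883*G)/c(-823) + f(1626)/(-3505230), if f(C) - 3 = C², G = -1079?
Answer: 24736010487/389470 ≈ 63512.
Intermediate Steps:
c(p) = -15 (c(p) = ((3*p)*(-5))/p = (-15*p)/p = -15)
f(C) = 3 + C²
(66 + 883*G)/c(-823) + f(1626)/(-3505230) = (66 + 883*(-1079))/(-15) + (3 + 1626²)/(-3505230) = (66 - 952757)*(-1/15) + (3 + 2643876)*(-1/3505230) = -952691*(-1/15) + 2643879*(-1/3505230) = 952691/15 - 881293/1168410 = 24736010487/389470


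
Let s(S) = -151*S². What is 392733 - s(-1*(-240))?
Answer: 9090333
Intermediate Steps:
392733 - s(-1*(-240)) = 392733 - (-151)*(-1*(-240))² = 392733 - (-151)*240² = 392733 - (-151)*57600 = 392733 - 1*(-8697600) = 392733 + 8697600 = 9090333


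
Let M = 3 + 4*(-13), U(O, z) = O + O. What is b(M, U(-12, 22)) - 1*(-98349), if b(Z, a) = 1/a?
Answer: 2360375/24 ≈ 98349.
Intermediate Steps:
U(O, z) = 2*O
M = -49 (M = 3 - 52 = -49)
b(M, U(-12, 22)) - 1*(-98349) = 1/(2*(-12)) - 1*(-98349) = 1/(-24) + 98349 = -1/24 + 98349 = 2360375/24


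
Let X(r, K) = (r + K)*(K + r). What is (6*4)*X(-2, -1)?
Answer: 216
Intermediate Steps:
X(r, K) = (K + r)² (X(r, K) = (K + r)*(K + r) = (K + r)²)
(6*4)*X(-2, -1) = (6*4)*(-1 - 2)² = 24*(-3)² = 24*9 = 216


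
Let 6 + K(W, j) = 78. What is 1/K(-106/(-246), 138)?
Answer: 1/72 ≈ 0.013889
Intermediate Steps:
K(W, j) = 72 (K(W, j) = -6 + 78 = 72)
1/K(-106/(-246), 138) = 1/72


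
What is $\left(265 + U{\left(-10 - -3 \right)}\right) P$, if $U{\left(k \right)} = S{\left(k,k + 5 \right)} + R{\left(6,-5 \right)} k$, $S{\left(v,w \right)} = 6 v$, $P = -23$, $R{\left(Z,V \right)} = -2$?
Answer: $-5451$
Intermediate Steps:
$U{\left(k \right)} = 4 k$ ($U{\left(k \right)} = 6 k - 2 k = 4 k$)
$\left(265 + U{\left(-10 - -3 \right)}\right) P = \left(265 + 4 \left(-10 - -3\right)\right) \left(-23\right) = \left(265 + 4 \left(-10 + 3\right)\right) \left(-23\right) = \left(265 + 4 \left(-7\right)\right) \left(-23\right) = \left(265 - 28\right) \left(-23\right) = 237 \left(-23\right) = -5451$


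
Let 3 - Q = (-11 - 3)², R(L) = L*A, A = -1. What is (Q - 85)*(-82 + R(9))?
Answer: 25298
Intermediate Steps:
R(L) = -L (R(L) = L*(-1) = -L)
Q = -193 (Q = 3 - (-11 - 3)² = 3 - 1*(-14)² = 3 - 1*196 = 3 - 196 = -193)
(Q - 85)*(-82 + R(9)) = (-193 - 85)*(-82 - 1*9) = -278*(-82 - 9) = -278*(-91) = 25298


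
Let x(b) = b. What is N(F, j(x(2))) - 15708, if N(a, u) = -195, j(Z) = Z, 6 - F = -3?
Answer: -15903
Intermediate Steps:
F = 9 (F = 6 - 1*(-3) = 6 + 3 = 9)
N(F, j(x(2))) - 15708 = -195 - 15708 = -15903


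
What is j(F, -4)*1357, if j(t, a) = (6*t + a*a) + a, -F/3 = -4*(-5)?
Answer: -472236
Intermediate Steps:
F = -60 (F = -(-12)*(-5) = -3*20 = -60)
j(t, a) = a + a² + 6*t (j(t, a) = (6*t + a²) + a = (a² + 6*t) + a = a + a² + 6*t)
j(F, -4)*1357 = (-4 + (-4)² + 6*(-60))*1357 = (-4 + 16 - 360)*1357 = -348*1357 = -472236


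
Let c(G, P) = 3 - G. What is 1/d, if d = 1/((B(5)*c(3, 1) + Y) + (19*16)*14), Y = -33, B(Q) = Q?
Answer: 4223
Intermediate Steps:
d = 1/4223 (d = 1/((5*(3 - 1*3) - 33) + (19*16)*14) = 1/((5*(3 - 3) - 33) + 304*14) = 1/((5*0 - 33) + 4256) = 1/((0 - 33) + 4256) = 1/(-33 + 4256) = 1/4223 ≈ 0.00023680)
1/d = 1/(1/4223) = 4223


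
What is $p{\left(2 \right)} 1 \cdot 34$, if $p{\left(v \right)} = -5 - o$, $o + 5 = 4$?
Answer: $-136$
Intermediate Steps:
$o = -1$ ($o = -5 + 4 = -1$)
$p{\left(v \right)} = -4$ ($p{\left(v \right)} = -5 - -1 = -5 + 1 = -4$)
$p{\left(2 \right)} 1 \cdot 34 = \left(-4\right) 1 \cdot 34 = \left(-4\right) 34 = -136$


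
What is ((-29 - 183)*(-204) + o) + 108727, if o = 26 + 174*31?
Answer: 157395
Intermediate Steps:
o = 5420 (o = 26 + 5394 = 5420)
((-29 - 183)*(-204) + o) + 108727 = ((-29 - 183)*(-204) + 5420) + 108727 = (-212*(-204) + 5420) + 108727 = (43248 + 5420) + 108727 = 48668 + 108727 = 157395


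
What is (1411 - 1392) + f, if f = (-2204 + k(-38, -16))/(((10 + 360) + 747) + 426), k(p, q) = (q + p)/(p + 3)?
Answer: 949009/54005 ≈ 17.573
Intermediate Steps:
k(p, q) = (p + q)/(3 + p)
f = -77086/54005 (f = (-2204 + (-38 - 16)/(3 - 38))/(((10 + 360) + 747) + 426) = (-2204 - 54/(-35))/((370 + 747) + 426) = (-2204 - 1/35*(-54))/(1117 + 426) = (-2204 + 54/35)/1543 = -77086/35*1/1543 = -77086/54005 ≈ -1.4274)
(1411 - 1392) + f = (1411 - 1392) - 77086/54005 = 19 - 77086/54005 = 949009/54005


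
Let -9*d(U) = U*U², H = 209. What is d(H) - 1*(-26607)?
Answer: -8889866/9 ≈ -9.8776e+5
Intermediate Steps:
d(U) = -U³/9 (d(U) = -U*U²/9 = -U³/9)
d(H) - 1*(-26607) = -⅑*209³ - 1*(-26607) = -⅑*9129329 + 26607 = -9129329/9 + 26607 = -8889866/9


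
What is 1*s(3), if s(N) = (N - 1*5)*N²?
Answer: -18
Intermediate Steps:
s(N) = N²*(-5 + N) (s(N) = (N - 5)*N² = (-5 + N)*N² = N²*(-5 + N))
1*s(3) = 1*(3²*(-5 + 3)) = 1*(9*(-2)) = 1*(-18) = -18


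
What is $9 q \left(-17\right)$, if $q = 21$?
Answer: $-3213$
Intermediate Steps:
$9 q \left(-17\right) = 9 \cdot 21 \left(-17\right) = 189 \left(-17\right) = -3213$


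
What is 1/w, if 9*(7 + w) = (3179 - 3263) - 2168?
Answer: -9/2315 ≈ -0.0038877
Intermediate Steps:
w = -2315/9 (w = -7 + ((3179 - 3263) - 2168)/9 = -7 + (-84 - 2168)/9 = -7 + (⅑)*(-2252) = -7 - 2252/9 = -2315/9 ≈ -257.22)
1/w = 1/(-2315/9) = -9/2315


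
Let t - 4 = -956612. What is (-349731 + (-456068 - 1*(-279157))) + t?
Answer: -1483250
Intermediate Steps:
t = -956608 (t = 4 - 956612 = -956608)
(-349731 + (-456068 - 1*(-279157))) + t = (-349731 + (-456068 - 1*(-279157))) - 956608 = (-349731 + (-456068 + 279157)) - 956608 = (-349731 - 176911) - 956608 = -526642 - 956608 = -1483250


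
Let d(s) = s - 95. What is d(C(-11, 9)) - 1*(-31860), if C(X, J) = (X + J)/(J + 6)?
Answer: 476473/15 ≈ 31765.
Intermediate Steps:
C(X, J) = (J + X)/(6 + J)
d(s) = -95 + s
d(C(-11, 9)) - 1*(-31860) = (-95 + (9 - 11)/(6 + 9)) - 1*(-31860) = (-95 - 2/15) + 31860 = -1427/15 + 31860 = 476473/15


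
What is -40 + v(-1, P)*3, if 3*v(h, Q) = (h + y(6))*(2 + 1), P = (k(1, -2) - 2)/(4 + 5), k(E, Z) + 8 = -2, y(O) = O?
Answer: -25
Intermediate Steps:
k(E, Z) = -10 (k(E, Z) = -8 - 2 = -10)
P = -4/3 (P = (-10 - 2)/(4 + 5) = -12/9 = -12*⅑ = -4/3 ≈ -1.3333)
v(h, Q) = 6 + h (v(h, Q) = ((h + 6)*(2 + 1))/3 = ((6 + h)*3)/3 = (18 + 3*h)/3 = 6 + h)
-40 + v(-1, P)*3 = -40 + (6 - 1)*3 = -40 + 5*3 = -40 + 15 = -25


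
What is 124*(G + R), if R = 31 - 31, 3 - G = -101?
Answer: 12896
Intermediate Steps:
G = 104 (G = 3 - 1*(-101) = 3 + 101 = 104)
R = 0
124*(G + R) = 124*(104 + 0) = 124*104 = 12896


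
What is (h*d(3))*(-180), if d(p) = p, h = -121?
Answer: 65340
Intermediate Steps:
(h*d(3))*(-180) = -121*3*(-180) = -363*(-180) = 65340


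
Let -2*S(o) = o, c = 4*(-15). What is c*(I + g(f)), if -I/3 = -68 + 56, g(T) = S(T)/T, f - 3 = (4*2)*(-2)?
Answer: -2130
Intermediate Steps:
c = -60
f = -13 (f = 3 + (4*2)*(-2) = 3 + 8*(-2) = 3 - 16 = -13)
S(o) = -o/2
g(T) = -½ (g(T) = (-T/2)/T = -½)
I = 36 (I = -3*(-68 + 56) = -3*(-12) = 36)
c*(I + g(f)) = -60*(36 - ½) = -60*71/2 = -2130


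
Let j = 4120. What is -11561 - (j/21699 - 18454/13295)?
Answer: -3334866480059/288488205 ≈ -11560.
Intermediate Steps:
-11561 - (j/21699 - 18454/13295) = -11561 - (4120/21699 - 18454/13295) = -11561 - 1*(-345657946/288488205) = -11561 + 345657946/288488205 = -3334866480059/288488205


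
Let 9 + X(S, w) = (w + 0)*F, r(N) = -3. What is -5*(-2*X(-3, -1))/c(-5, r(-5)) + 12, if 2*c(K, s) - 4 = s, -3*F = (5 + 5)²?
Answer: 1496/3 ≈ 498.67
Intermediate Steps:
F = -100/3 (F = -(5 + 5)²/3 = -⅓*10² = -⅓*100 = -100/3 ≈ -33.333)
X(S, w) = -9 - 100*w/3 (X(S, w) = -9 + (w + 0)*(-100/3) = -9 + w*(-100/3) = -9 - 100*w/3)
c(K, s) = 2 + s/2
-5*(-2*X(-3, -1))/c(-5, r(-5)) + 12 = -5*(-2*(-9 - 100/3*(-1)))/(2 + (½)*(-3)) + 12 = -5*(-2*(-9 + 100/3))/(2 - 3/2) + 12 = -5*(-2*73/3)/½ + 12 = -(-730)*2/3 + 12 = -5*(-292/3) + 12 = 1460/3 + 12 = 1496/3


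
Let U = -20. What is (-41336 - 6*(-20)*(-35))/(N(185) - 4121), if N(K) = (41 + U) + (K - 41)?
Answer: 11384/989 ≈ 11.511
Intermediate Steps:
N(K) = -20 + K (N(K) = (41 - 20) + (K - 41) = 21 + (-41 + K) = -20 + K)
(-41336 - 6*(-20)*(-35))/(N(185) - 4121) = (-41336 - 6*(-20)*(-35))/((-20 + 185) - 4121) = (-41336 + 120*(-35))/(165 - 4121) = (-41336 - 4200)/(-3956) = -45536*(-1/3956) = 11384/989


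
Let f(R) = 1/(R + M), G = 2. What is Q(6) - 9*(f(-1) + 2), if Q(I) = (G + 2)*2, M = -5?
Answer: -17/2 ≈ -8.5000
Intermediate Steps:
f(R) = 1/(-5 + R) (f(R) = 1/(R - 5) = 1/(-5 + R))
Q(I) = 8 (Q(I) = (2 + 2)*2 = 4*2 = 8)
Q(6) - 9*(f(-1) + 2) = 8 - 9*(1/(-5 - 1) + 2) = 8 - 9*(1/(-6) + 2) = 8 - 9*(-1/6 + 2) = 8 - 9*11/6 = 8 - 33/2 = -17/2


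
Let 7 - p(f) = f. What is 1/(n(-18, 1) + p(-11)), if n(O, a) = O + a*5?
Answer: ⅕ ≈ 0.20000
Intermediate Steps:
p(f) = 7 - f
n(O, a) = O + 5*a
1/(n(-18, 1) + p(-11)) = 1/((-18 + 5*1) + (7 - 1*(-11))) = 1/((-18 + 5) + (7 + 11)) = 1/(-13 + 18) = 1/5 = ⅕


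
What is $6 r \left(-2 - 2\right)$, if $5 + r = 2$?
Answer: $72$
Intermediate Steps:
$r = -3$ ($r = -5 + 2 = -3$)
$6 r \left(-2 - 2\right) = 6 \left(- 3 \left(-2 - 2\right)\right) = 6 \left(\left(-3\right) \left(-4\right)\right) = 6 \cdot 12 = 72$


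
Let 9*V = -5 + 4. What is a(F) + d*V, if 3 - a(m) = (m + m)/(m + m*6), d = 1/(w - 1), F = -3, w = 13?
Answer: 2045/756 ≈ 2.7050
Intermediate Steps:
d = 1/12 (d = 1/(13 - 1) = 1/12 ≈ 0.083333)
V = -⅑ (V = (-5 + 4)/9 = (⅑)*(-1) = -⅑ ≈ -0.11111)
a(m) = 19/7 (a(m) = 3 - (m + m)/(m + m*6) = 3 - 2*m/(m + 6*m) = 3 - 2*m/(7*m) = 3 - 2*m*1/(7*m) = 3 - 1*2/7 = 3 - 2/7 = 19/7)
a(F) + d*V = 19/7 + (1/12)*(-⅑) = 19/7 - 1/108 = 2045/756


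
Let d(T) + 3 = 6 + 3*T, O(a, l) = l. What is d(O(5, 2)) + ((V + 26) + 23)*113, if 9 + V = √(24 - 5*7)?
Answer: 4529 + 113*I*√11 ≈ 4529.0 + 374.78*I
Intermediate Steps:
V = -9 + I*√11 (V = -9 + √(24 - 5*7) = -9 + √(24 - 35) = -9 + √(-11) = -9 + I*√11 ≈ -9.0 + 3.3166*I)
d(T) = 3 + 3*T (d(T) = -3 + (6 + 3*T) = 3 + 3*T)
d(O(5, 2)) + ((V + 26) + 23)*113 = (3 + 3*2) + (((-9 + I*√11) + 26) + 23)*113 = (3 + 6) + ((17 + I*√11) + 23)*113 = 9 + (40 + I*√11)*113 = 9 + (4520 + 113*I*√11) = 4529 + 113*I*√11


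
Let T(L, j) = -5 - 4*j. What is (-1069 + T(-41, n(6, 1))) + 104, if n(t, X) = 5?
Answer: -990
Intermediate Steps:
(-1069 + T(-41, n(6, 1))) + 104 = (-1069 + (-5 - 4*5)) + 104 = (-1069 + (-5 - 20)) + 104 = (-1069 - 25) + 104 = -1094 + 104 = -990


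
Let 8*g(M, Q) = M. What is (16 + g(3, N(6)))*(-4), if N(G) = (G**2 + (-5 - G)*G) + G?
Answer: -131/2 ≈ -65.500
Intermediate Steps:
N(G) = G + G**2 + G*(-5 - G) (N(G) = (G**2 + G*(-5 - G)) + G = G + G**2 + G*(-5 - G))
g(M, Q) = M/8
(16 + g(3, N(6)))*(-4) = (16 + (1/8)*3)*(-4) = (16 + 3/8)*(-4) = (131/8)*(-4) = -131/2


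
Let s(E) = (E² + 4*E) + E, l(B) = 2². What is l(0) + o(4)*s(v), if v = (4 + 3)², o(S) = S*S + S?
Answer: 52924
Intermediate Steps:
o(S) = S + S² (o(S) = S² + S = S + S²)
l(B) = 4
v = 49 (v = 7² = 49)
s(E) = E² + 5*E
l(0) + o(4)*s(v) = 4 + (4*(1 + 4))*(49*(5 + 49)) = 4 + (4*5)*(49*54) = 4 + 20*2646 = 4 + 52920 = 52924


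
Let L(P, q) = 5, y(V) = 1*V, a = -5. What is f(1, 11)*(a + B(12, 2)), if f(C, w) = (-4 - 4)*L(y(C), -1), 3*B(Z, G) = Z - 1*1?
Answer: 160/3 ≈ 53.333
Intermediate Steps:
y(V) = V
B(Z, G) = -⅓ + Z/3 (B(Z, G) = (Z - 1*1)/3 = (Z - 1)/3 = (-1 + Z)/3 = -⅓ + Z/3)
f(C, w) = -40 (f(C, w) = (-4 - 4)*5 = -8*5 = -40)
f(1, 11)*(a + B(12, 2)) = -40*(-5 + (-⅓ + (⅓)*12)) = -40*(-5 + (-⅓ + 4)) = -40*(-5 + 11/3) = -40*(-4/3) = 160/3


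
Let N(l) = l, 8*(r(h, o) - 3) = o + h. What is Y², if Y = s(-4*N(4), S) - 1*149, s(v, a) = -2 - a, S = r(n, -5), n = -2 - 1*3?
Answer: 373321/16 ≈ 23333.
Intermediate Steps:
n = -5 (n = -2 - 3 = -5)
r(h, o) = 3 + h/8 + o/8 (r(h, o) = 3 + (o + h)/8 = 3 + (h + o)/8 = 3 + (h/8 + o/8) = 3 + h/8 + o/8)
S = 7/4 (S = 3 + (⅛)*(-5) + (⅛)*(-5) = 3 - 5/8 - 5/8 = 7/4 ≈ 1.7500)
Y = -611/4 (Y = (-2 - 1*7/4) - 1*149 = (-2 - 7/4) - 149 = -15/4 - 149 = -611/4 ≈ -152.75)
Y² = (-611/4)² = 373321/16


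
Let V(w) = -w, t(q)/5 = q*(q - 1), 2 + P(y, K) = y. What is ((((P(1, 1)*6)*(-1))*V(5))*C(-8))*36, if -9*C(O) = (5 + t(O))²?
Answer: 15987000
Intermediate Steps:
P(y, K) = -2 + y
t(q) = 5*q*(-1 + q) (t(q) = 5*(q*(q - 1)) = 5*(q*(-1 + q)) = 5*q*(-1 + q))
C(O) = -(5 + 5*O*(-1 + O))²/9
((((P(1, 1)*6)*(-1))*V(5))*C(-8))*36 = (((((-2 + 1)*6)*(-1))*(-1*5))*(-25*(1 - 8*(-1 - 8))²/9))*36 = (((-1*6*(-1))*(-5))*(-25*(1 - 8*(-9))²/9))*36 = ((-6*(-1)*(-5))*(-25*(1 + 72)²/9))*36 = ((6*(-5))*(-25/9*73²))*36 = -(-250)*5329/3*36 = -30*(-133225/9)*36 = (1332250/3)*36 = 15987000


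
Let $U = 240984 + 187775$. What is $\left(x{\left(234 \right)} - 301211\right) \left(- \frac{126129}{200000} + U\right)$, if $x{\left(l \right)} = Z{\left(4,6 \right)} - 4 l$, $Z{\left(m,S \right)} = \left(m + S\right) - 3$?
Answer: $- \frac{1295450537169197}{10000} \approx -1.2955 \cdot 10^{11}$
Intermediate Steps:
$Z{\left(m,S \right)} = -3 + S + m$ ($Z{\left(m,S \right)} = \left(S + m\right) - 3 = -3 + S + m$)
$x{\left(l \right)} = 7 - 4 l$ ($x{\left(l \right)} = \left(-3 + 6 + 4\right) - 4 l = 7 - 4 l$)
$U = 428759$
$\left(x{\left(234 \right)} - 301211\right) \left(- \frac{126129}{200000} + U\right) = \left(\left(7 - 936\right) - 301211\right) \left(- \frac{126129}{200000} + 428759\right) = \left(\left(7 - 936\right) - 301211\right) \left(\left(-126129\right) \frac{1}{200000} + 428759\right) = \left(-929 - 301211\right) \left(- \frac{126129}{200000} + 428759\right) = \left(-302140\right) \frac{85751673871}{200000} = - \frac{1295450537169197}{10000}$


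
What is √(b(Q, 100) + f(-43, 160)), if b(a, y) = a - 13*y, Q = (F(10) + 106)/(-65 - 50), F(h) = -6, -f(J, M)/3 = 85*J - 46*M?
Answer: √16792645/23 ≈ 178.17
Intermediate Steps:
f(J, M) = -255*J + 138*M (f(J, M) = -3*(85*J - 46*M) = -3*(-46*M + 85*J) = -255*J + 138*M)
Q = -20/23 (Q = (-6 + 106)/(-65 - 50) = 100/(-115) = 100*(-1/115) = -20/23 ≈ -0.86957)
√(b(Q, 100) + f(-43, 160)) = √((-20/23 - 13*100) + (-255*(-43) + 138*160)) = √((-20/23 - 1300) + (10965 + 22080)) = √(-29920/23 + 33045) = √(730115/23) = √16792645/23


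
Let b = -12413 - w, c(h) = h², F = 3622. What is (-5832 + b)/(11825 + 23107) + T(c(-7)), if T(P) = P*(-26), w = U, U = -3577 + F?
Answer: -22260829/17466 ≈ -1274.5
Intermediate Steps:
U = 45 (U = -3577 + 3622 = 45)
w = 45
b = -12458 (b = -12413 - 1*45 = -12413 - 45 = -12458)
T(P) = -26*P
(-5832 + b)/(11825 + 23107) + T(c(-7)) = (-5832 - 12458)/(11825 + 23107) - 26*(-7)² = -18290/34932 - 26*49 = -18290*1/34932 - 1274 = -9145/17466 - 1274 = -22260829/17466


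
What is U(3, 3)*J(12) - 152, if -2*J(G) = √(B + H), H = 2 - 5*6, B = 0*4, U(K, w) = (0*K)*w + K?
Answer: -152 - 3*I*√7 ≈ -152.0 - 7.9373*I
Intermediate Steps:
U(K, w) = K (U(K, w) = 0*w + K = 0 + K = K)
B = 0
H = -28 (H = 2 - 30 = -28)
J(G) = -I*√7 (J(G) = -√(0 - 28)/2 = -I*√7)
U(3, 3)*J(12) - 152 = 3*(-I*√7) - 152 = -3*I*√7 - 152 = -152 - 3*I*√7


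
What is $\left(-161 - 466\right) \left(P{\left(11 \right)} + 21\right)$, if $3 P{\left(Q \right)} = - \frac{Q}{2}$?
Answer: $- \frac{24035}{2} \approx -12018.0$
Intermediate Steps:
$P{\left(Q \right)} = - \frac{Q}{6}$ ($P{\left(Q \right)} = \frac{\left(-1\right) \frac{Q}{2}}{3} = \frac{\left(- \frac{1}{2}\right) Q}{3} = - \frac{Q}{6}$)
$\left(-161 - 466\right) \left(P{\left(11 \right)} + 21\right) = \left(-161 - 466\right) \left(\left(- \frac{1}{6}\right) 11 + 21\right) = - 627 \left(- \frac{11}{6} + 21\right) = \left(-627\right) \frac{115}{6} = - \frac{24035}{2}$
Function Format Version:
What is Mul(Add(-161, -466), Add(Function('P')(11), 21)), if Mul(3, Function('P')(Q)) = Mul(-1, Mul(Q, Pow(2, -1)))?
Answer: Rational(-24035, 2) ≈ -12018.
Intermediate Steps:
Function('P')(Q) = Mul(Rational(-1, 6), Q) (Function('P')(Q) = Mul(Rational(1, 3), Mul(-1, Mul(Q, Pow(2, -1)))) = Mul(Rational(1, 3), Mul(-1, Mul(Q, Rational(1, 2)))) = Mul(Rational(1, 3), Mul(-1, Mul(Rational(1, 2), Q))) = Mul(Rational(1, 3), Mul(Rational(-1, 2), Q)) = Mul(Rational(-1, 6), Q))
Mul(Add(-161, -466), Add(Function('P')(11), 21)) = Mul(Add(-161, -466), Add(Mul(Rational(-1, 6), 11), 21)) = Mul(-627, Add(Rational(-11, 6), 21)) = Mul(-627, Rational(115, 6)) = Rational(-24035, 2)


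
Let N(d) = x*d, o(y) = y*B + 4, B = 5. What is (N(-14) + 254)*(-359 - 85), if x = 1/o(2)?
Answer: -112332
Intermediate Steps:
o(y) = 4 + 5*y (o(y) = y*5 + 4 = 5*y + 4 = 4 + 5*y)
x = 1/14 (x = 1/(4 + 5*2) = 1/(4 + 10) = 1/14 ≈ 0.071429)
N(d) = d/14
(N(-14) + 254)*(-359 - 85) = ((1/14)*(-14) + 254)*(-359 - 85) = (-1 + 254)*(-444) = 253*(-444) = -112332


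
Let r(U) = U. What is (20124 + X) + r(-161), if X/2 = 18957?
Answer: 57877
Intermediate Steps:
X = 37914 (X = 2*18957 = 37914)
(20124 + X) + r(-161) = (20124 + 37914) - 161 = 58038 - 161 = 57877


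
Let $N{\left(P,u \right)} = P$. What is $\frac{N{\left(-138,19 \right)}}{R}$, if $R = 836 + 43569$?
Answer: $- \frac{138}{44405} \approx -0.0031078$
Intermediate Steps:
$R = 44405$
$\frac{N{\left(-138,19 \right)}}{R} = - \frac{138}{44405}$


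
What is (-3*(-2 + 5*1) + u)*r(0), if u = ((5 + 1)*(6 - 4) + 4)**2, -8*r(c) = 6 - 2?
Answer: -247/2 ≈ -123.50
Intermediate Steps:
r(c) = -1/2 (r(c) = -(6 - 2)/8 = -1/8*4 = -1/2)
u = 256 (u = (6*2 + 4)**2 = (12 + 4)**2 = 16**2 = 256)
(-3*(-2 + 5*1) + u)*r(0) = (-3*(-2 + 5*1) + 256)*(-1/2) = (-3*(-2 + 5) + 256)*(-1/2) = (-3*3 + 256)*(-1/2) = (-9 + 256)*(-1/2) = 247*(-1/2) = -247/2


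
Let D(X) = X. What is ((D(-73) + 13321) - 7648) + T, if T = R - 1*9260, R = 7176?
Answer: 3516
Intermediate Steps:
T = -2084 (T = 7176 - 1*9260 = 7176 - 9260 = -2084)
((D(-73) + 13321) - 7648) + T = ((-73 + 13321) - 7648) - 2084 = (13248 - 7648) - 2084 = 5600 - 2084 = 3516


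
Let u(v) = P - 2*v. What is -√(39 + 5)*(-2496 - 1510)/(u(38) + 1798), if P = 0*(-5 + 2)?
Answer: 4006*√11/861 ≈ 15.431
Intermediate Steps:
P = 0 (P = 0*(-3) = 0)
u(v) = -2*v (u(v) = 0 - 2*v = -2*v)
-√(39 + 5)*(-2496 - 1510)/(u(38) + 1798) = -√(39 + 5)*(-2496 - 1510)/(-2*38 + 1798) = -√44*(-4006/(-76 + 1798)) = -2*√11*(-4006/1722) = -2*√11*(-4006*1/1722) = -2*√11*(-2003)/861 = -(-4006)*√11/861 = 4006*√11/861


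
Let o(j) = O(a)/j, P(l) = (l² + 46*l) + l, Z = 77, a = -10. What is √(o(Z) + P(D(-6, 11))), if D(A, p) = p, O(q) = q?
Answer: 2*√945483/77 ≈ 25.256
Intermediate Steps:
P(l) = l² + 47*l
o(j) = -10/j
√(o(Z) + P(D(-6, 11))) = √(-10/77 + 11*(47 + 11)) = √(-10*1/77 + 11*58) = √(-10/77 + 638) = √(49116/77) = 2*√945483/77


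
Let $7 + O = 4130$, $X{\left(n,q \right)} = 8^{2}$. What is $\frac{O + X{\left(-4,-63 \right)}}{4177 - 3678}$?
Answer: $\frac{4187}{499} \approx 8.3908$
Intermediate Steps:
$X{\left(n,q \right)} = 64$
$O = 4123$ ($O = -7 + 4130 = 4123$)
$\frac{O + X{\left(-4,-63 \right)}}{4177 - 3678} = \frac{4123 + 64}{4177 - 3678} = \frac{4187}{499}$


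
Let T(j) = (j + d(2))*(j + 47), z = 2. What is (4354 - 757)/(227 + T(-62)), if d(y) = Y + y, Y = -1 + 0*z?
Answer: 3597/1142 ≈ 3.1497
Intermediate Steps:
Y = -1 (Y = -1 + 0*2 = -1 + 0 = -1)
d(y) = -1 + y
T(j) = (1 + j)*(47 + j) (T(j) = (j + (-1 + 2))*(j + 47) = (j + 1)*(47 + j) = (1 + j)*(47 + j))
(4354 - 757)/(227 + T(-62)) = (4354 - 757)/(227 + (47 + (-62)² + 48*(-62))) = 3597/(227 + (47 + 3844 - 2976)) = 3597/(227 + 915) = 3597/1142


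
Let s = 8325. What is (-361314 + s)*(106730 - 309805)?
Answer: 71683241175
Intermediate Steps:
(-361314 + s)*(106730 - 309805) = (-361314 + 8325)*(106730 - 309805) = -352989*(-203075) = 71683241175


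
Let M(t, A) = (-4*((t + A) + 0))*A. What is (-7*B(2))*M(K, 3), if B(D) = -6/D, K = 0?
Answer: -756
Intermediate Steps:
M(t, A) = A*(-4*A - 4*t) (M(t, A) = (-4*((A + t) + 0))*A = (-4*(A + t))*A = (-4*A - 4*t)*A = A*(-4*A - 4*t))
(-7*B(2))*M(K, 3) = (-(-42)/2)*(-4*3*(3 + 0)) = (-(-42)/2)*(-4*3*3) = -7*(-3)*(-36) = 21*(-36) = -756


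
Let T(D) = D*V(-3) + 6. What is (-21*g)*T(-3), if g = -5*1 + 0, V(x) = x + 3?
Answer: 630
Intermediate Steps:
V(x) = 3 + x
T(D) = 6 (T(D) = D*(3 - 3) + 6 = D*0 + 6 = 0 + 6 = 6)
g = -5 (g = -5 + 0 = -5)
(-21*g)*T(-3) = -21*(-5)*6 = 105*6 = 630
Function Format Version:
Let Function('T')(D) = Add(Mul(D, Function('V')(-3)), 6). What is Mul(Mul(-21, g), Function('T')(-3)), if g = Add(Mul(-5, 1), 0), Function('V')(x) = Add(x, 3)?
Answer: 630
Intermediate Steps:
Function('V')(x) = Add(3, x)
Function('T')(D) = 6 (Function('T')(D) = Add(Mul(D, Add(3, -3)), 6) = Add(Mul(D, 0), 6) = Add(0, 6) = 6)
g = -5 (g = Add(-5, 0) = -5)
Mul(Mul(-21, g), Function('T')(-3)) = Mul(Mul(-21, -5), 6) = Mul(105, 6) = 630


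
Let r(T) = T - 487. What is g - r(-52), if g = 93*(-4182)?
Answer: -388387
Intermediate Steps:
g = -388926
r(T) = -487 + T
g - r(-52) = -388926 - (-487 - 52) = -388926 - 1*(-539) = -388926 + 539 = -388387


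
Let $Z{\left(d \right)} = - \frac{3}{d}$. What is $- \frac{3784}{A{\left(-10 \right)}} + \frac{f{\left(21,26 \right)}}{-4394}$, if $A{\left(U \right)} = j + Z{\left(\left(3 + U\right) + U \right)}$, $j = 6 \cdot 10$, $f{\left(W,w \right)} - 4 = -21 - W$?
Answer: $- \frac{12846289}{204321} \approx -62.873$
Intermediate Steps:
$f{\left(W,w \right)} = -17 - W$ ($f{\left(W,w \right)} = 4 - \left(21 + W\right) = -17 - W$)
$j = 60$
$A{\left(U \right)} = 60 - \frac{3}{3 + 2 U}$ ($A{\left(U \right)} = 60 - \frac{3}{\left(3 + U\right) + U} = 60 - \frac{3}{3 + 2 U}$)
$- \frac{3784}{A{\left(-10 \right)}} + \frac{f{\left(21,26 \right)}}{-4394} = - \frac{3784}{3 \frac{1}{3 + 2 \left(-10\right)} \left(59 + 40 \left(-10\right)\right)} + \frac{-17 - 21}{-4394} = - \frac{3784}{3 \frac{1}{3 - 20} \left(59 - 400\right)} + \left(-17 - 21\right) \left(- \frac{1}{4394}\right) = - \frac{3784}{3 \frac{1}{-17} \left(-341\right)} - - \frac{19}{2197} = - \frac{3784}{3 \left(- \frac{1}{17}\right) \left(-341\right)} + \frac{19}{2197} = - \frac{3784}{\frac{1023}{17}} + \frac{19}{2197} = \left(-3784\right) \frac{17}{1023} + \frac{19}{2197} = - \frac{5848}{93} + \frac{19}{2197} = - \frac{12846289}{204321}$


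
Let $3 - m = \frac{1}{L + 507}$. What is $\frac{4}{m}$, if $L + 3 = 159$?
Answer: $\frac{663}{497} \approx 1.334$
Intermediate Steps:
$L = 156$ ($L = -3 + 159 = 156$)
$m = \frac{1988}{663}$ ($m = 3 - \frac{1}{156 + 507} = 3 - \frac{1}{663} = \frac{1988}{663} \approx 2.9985$)
$\frac{4}{m} = \frac{4}{\frac{1988}{663}} = 4 \cdot \frac{663}{1988} = \frac{663}{497}$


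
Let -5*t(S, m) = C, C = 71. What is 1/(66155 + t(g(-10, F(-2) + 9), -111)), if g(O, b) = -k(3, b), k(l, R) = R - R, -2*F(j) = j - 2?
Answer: 5/330704 ≈ 1.5119e-5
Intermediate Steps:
F(j) = 1 - j/2 (F(j) = -(j - 2)/2 = -(-2 + j)/2 = 1 - j/2)
k(l, R) = 0
g(O, b) = 0 (g(O, b) = -1*0 = 0)
t(S, m) = -71/5 (t(S, m) = -⅕*71 = -71/5)
1/(66155 + t(g(-10, F(-2) + 9), -111)) = 1/(66155 - 71/5) = 1/(330704/5) = 5/330704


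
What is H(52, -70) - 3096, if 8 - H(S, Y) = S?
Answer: -3140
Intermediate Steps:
H(S, Y) = 8 - S
H(52, -70) - 3096 = (8 - 1*52) - 3096 = (8 - 52) - 3096 = -44 - 3096 = -3140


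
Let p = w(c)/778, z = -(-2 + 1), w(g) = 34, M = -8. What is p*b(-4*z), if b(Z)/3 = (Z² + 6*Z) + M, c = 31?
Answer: -816/389 ≈ -2.0977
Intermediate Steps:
z = 1 (z = -1*(-1) = 1)
b(Z) = -24 + 3*Z² + 18*Z (b(Z) = 3*((Z² + 6*Z) - 8) = 3*(-8 + Z² + 6*Z) = -24 + 3*Z² + 18*Z)
p = 17/389 (p = 34/778 = 34*(1/778) = 17/389 ≈ 0.043702)
p*b(-4*z) = 17*(-24 + 3*(-4*1)² + 18*(-4*1))/389 = 17*(-24 + 3*(-4)² + 18*(-4))/389 = 17*(-24 + 3*16 - 72)/389 = 17*(-24 + 48 - 72)/389 = (17/389)*(-48) = -816/389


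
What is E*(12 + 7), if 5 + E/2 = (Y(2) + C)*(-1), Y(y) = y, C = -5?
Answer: -76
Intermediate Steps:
E = -4 (E = -10 + 2*((2 - 5)*(-1)) = -10 + 2*(-3*(-1)) = -10 + 2*3 = -10 + 6 = -4)
E*(12 + 7) = -4*(12 + 7) = -4*19 = -76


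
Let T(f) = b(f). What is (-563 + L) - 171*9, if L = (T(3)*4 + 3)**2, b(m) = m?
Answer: -1877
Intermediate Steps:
T(f) = f
L = 225 (L = (3*4 + 3)**2 = (12 + 3)**2 = 15**2 = 225)
(-563 + L) - 171*9 = (-563 + 225) - 171*9 = -338 - 1*1539 = -338 - 1539 = -1877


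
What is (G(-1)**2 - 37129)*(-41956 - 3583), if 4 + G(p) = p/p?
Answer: 1690407680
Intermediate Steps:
G(p) = -3 (G(p) = -4 + p/p = -4 + 1 = -3)
(G(-1)**2 - 37129)*(-41956 - 3583) = ((-3)**2 - 37129)*(-41956 - 3583) = (9 - 37129)*(-45539) = -37120*(-45539) = 1690407680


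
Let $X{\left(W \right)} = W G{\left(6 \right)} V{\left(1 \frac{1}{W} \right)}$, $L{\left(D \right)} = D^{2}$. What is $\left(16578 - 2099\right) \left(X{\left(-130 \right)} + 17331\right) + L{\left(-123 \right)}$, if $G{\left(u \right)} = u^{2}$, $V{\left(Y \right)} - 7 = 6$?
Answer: $-629951682$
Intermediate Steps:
$V{\left(Y \right)} = 13$ ($V{\left(Y \right)} = 7 + 6 = 13$)
$X{\left(W \right)} = 468 W$ ($X{\left(W \right)} = W 6^{2} \cdot 13 = W 36 \cdot 13 = 36 W 13 = 468 W$)
$\left(16578 - 2099\right) \left(X{\left(-130 \right)} + 17331\right) + L{\left(-123 \right)} = \left(16578 - 2099\right) \left(468 \left(-130\right) + 17331\right) + \left(-123\right)^{2} = 14479 \left(-60840 + 17331\right) + 15129 = 14479 \left(-43509\right) + 15129 = -629966811 + 15129 = -629951682$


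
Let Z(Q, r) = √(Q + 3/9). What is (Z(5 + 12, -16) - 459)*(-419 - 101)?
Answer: 238680 - 1040*√39/3 ≈ 2.3652e+5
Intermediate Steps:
Z(Q, r) = √(⅓ + Q) (Z(Q, r) = √(Q + 3*(⅑)) = √(Q + ⅓) = √(⅓ + Q))
(Z(5 + 12, -16) - 459)*(-419 - 101) = (√(3 + 9*(5 + 12))/3 - 459)*(-419 - 101) = (√(3 + 9*17)/3 - 459)*(-520) = (√(3 + 153)/3 - 459)*(-520) = (√156/3 - 459)*(-520) = ((2*√39)/3 - 459)*(-520) = (2*√39/3 - 459)*(-520) = (-459 + 2*√39/3)*(-520) = 238680 - 1040*√39/3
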